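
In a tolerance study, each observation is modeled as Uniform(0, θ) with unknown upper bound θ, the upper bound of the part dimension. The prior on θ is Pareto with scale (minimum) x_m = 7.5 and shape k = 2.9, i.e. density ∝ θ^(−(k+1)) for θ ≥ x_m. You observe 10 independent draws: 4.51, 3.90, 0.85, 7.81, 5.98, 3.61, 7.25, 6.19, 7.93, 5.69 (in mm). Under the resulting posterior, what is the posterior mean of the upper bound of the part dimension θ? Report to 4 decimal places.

8.5964

A Pareto(scale x_m, shape k) prior on the upper bound θ of Uniform(0, θ) is conjugate: posterior is Pareto(max(x_m, max xᵢ), k + n).
Sample maximum = 7.93; prior scale x_m = 7.5 → posterior scale = max = 7.93.
Posterior shape = 2.9 + 10 = 12.9.
E[θ|data] = k·x_m/(k−1) = 12.9·7.93/11.9 = 8.5964.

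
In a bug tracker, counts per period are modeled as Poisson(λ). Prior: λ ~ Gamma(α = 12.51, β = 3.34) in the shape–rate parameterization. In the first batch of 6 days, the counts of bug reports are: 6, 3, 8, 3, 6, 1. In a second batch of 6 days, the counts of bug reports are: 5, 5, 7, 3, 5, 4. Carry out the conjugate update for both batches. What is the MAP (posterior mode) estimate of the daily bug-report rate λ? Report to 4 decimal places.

4.4009

With a Gamma(shape α, rate β) prior, the Poisson likelihood is conjugate: the posterior is Gamma(α + ΣXᵢ, β + n).
Batch 1: sum of counts S = 27 over n = 6 days.
After batch 1: Gamma(α+S, β+n) = Gamma(12.51+27, 3.34+6) = Gamma(39.51, 9.34).
Batch 2: sum of counts S = 29 over n = 6 days.
After batch 2: Gamma(α+S, β+n) = Gamma(39.51+29, 9.34+6) = Gamma(68.51, 15.34).
Mode of Gamma(α,β) for α≥1 is (α−1)/β = 67.51/15.34 = 4.4009.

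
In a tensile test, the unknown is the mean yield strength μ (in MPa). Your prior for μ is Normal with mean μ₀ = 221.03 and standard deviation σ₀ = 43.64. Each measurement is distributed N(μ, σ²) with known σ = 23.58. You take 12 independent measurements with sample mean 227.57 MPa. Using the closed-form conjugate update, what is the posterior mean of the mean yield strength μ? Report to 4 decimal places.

227.4147

For Normal data with known variance σ², a Normal(μ₀, σ₀²) prior on μ is conjugate. Posterior precision = 1/σ₀² + n/σ²; posterior mean is the precision-weighted average of μ₀ and x̄.
n·x̄ = 12·227.57 = 2730.84.
σ₀² = 43.64² = 1904.4496, σ² = 23.58² = 556.0164; σ² + n·σ₀² = 556.0164 + 12·1904.4496 = 23409.4116.
Posterior mean = (μ₀/σ₀² + n·x̄/σ²)/(1/σ₀² + n/σ²) = (σ²·μ₀ + σ₀²·n·x̄)/(σ² + n·σ₀²) = (556.0164·221.03 + 1904.4496·2730.84)/23409.4116 = 5323643.450556/23409.4116 = 227.4147.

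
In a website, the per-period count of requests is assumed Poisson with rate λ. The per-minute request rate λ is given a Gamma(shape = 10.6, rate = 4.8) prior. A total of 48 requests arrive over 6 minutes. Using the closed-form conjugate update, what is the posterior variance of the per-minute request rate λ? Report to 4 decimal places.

0.5024

With a Gamma(shape α, rate β) prior, the Poisson likelihood is conjugate: the posterior is Gamma(α + ΣXᵢ, β + n).
Posterior: Gamma(α+S, β+n) = Gamma(10.6+48, 4.8+6) = Gamma(58.6, 10.8).
Var = α/β² = 58.6/10.8² = 0.5024.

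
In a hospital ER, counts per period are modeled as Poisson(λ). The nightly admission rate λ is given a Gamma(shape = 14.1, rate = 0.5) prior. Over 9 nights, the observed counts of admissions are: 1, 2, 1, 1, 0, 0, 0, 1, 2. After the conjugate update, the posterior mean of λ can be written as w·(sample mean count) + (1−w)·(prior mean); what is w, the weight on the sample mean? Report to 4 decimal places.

0.9474

With a Gamma(shape α, rate β) prior, the Poisson likelihood is conjugate: the posterior is Gamma(α + ΣXᵢ, β + n).
Posterior mean = (α₀+S)/(β₀+n) = [n/(β₀+n)]·(S/n) + [β₀/(β₀+n)]·(α₀/β₀), so only n and β₀ enter the weight.
Weight on data w = n/(β₀+n) = 9/(0.5+9) = 9/9.5 = 0.9474.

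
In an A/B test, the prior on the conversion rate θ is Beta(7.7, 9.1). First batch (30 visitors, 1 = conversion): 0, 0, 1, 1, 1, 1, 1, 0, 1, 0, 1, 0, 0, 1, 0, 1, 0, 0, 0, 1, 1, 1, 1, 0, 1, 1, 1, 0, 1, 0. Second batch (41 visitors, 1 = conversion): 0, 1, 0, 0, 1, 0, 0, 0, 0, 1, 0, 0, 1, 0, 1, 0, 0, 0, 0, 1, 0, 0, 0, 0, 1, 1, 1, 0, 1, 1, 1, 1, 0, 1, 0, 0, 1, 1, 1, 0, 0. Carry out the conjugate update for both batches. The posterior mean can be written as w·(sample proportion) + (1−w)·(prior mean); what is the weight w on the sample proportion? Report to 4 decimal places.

The Beta prior is conjugate to a Binomial/Bernoulli likelihood; the update adds successes to α and failures to β.
Total number of visitors: n = 30 + 41 = 71.
Posterior mean = (α₀+k)/(α₀+β₀+n) = [n/(α₀+β₀+n)]·(k/n) + [(α₀+β₀)/(α₀+β₀+n)]·α₀/(α₀+β₀), so only n and the prior enter the weight.
The weight on the data is w = n/(α₀+β₀+n) = 71/(7.7+9.1+71) = 71/87.8 = 0.8087.

0.8087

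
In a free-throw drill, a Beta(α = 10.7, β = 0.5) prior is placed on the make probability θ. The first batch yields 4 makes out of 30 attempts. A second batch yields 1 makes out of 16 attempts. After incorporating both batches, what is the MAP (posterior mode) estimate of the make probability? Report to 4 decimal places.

0.2663

The Beta prior is conjugate to a Binomial/Bernoulli likelihood; the update adds successes to α and failures to β.
After batch 1: Beta(10.7+4, 0.5+26) = Beta(14.7, 26.5).
After batch 2: Beta(14.7+1, 26.5+15) = Beta(15.7, 41.5).
Mode of Beta(a,b) for a,b>1 is (a−1)/(a+b−2) = 14.7/55.2 = 0.2663.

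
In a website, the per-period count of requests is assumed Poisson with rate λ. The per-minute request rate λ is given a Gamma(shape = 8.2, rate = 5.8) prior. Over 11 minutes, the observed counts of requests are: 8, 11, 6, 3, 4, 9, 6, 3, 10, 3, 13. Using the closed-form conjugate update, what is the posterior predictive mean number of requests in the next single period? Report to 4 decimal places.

5.0119

With a Gamma(shape α, rate β) prior, the Poisson likelihood is conjugate: the posterior is Gamma(α + ΣXᵢ, β + n).
Sum of counts S = 76 over n = 11 minutes.
Posterior: Gamma(α+S, β+n) = Gamma(8.2+76, 5.8+11) = Gamma(84.2, 16.8).
The predictive distribution for one future period is NegBinom with mean α/β = 5.0119.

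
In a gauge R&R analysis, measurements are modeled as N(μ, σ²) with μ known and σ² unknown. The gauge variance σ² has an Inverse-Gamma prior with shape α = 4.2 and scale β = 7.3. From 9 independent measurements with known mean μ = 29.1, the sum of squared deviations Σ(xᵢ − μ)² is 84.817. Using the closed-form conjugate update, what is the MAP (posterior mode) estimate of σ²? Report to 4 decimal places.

5.1246

With known mean μ and an Inverse-Gamma(α, β) prior on σ², the Normal likelihood is conjugate: posterior is Inv-Gamma(α + n/2, β + Σ(xᵢ−μ)²/2).
Posterior: Inv-Gamma(4.2 + 9/2, 7.3 + 84.817/2) = Inv-Gamma(8.70, 49.7085).
Mode = β/(α+1) = 49.7085/9.70 = 5.1246.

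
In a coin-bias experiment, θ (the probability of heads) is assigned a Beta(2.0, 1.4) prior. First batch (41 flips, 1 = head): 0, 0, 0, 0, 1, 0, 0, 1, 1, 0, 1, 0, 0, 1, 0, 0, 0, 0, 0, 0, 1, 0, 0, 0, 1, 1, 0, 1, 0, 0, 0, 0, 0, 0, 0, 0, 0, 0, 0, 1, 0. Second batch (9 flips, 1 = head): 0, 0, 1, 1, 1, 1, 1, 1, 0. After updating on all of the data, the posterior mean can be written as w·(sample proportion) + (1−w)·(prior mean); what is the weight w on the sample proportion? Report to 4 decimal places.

0.9363

The Beta prior is conjugate to a Binomial/Bernoulli likelihood; the update adds successes to α and failures to β.
Total number of flips: n = 41 + 9 = 50.
Posterior mean = (α₀+k)/(α₀+β₀+n) = [n/(α₀+β₀+n)]·(k/n) + [(α₀+β₀)/(α₀+β₀+n)]·α₀/(α₀+β₀), so only n and the prior enter the weight.
The weight on the data is w = n/(α₀+β₀+n) = 50/(2.0+1.4+50) = 50/53.4 = 0.9363.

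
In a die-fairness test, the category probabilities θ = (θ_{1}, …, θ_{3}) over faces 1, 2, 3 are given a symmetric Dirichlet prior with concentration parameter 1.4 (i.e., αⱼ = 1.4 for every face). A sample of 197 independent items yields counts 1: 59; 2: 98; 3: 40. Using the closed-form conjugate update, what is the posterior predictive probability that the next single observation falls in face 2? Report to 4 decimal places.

0.4940

The Dirichlet prior is conjugate to the Multinomial likelihood: each posterior αⱼ = prior αⱼ + observed count nⱼ.
Posterior concentration: (60.4, 99.4, 41.4), total = 201.2.
P(next = 2 | data) = α_{2}/Σα = 0.4940.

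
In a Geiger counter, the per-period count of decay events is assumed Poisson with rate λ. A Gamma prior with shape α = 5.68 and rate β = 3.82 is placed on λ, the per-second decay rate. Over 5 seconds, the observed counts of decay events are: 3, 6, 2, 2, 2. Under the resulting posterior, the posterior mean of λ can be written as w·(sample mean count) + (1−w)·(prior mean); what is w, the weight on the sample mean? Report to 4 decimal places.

0.5669

With a Gamma(shape α, rate β) prior, the Poisson likelihood is conjugate: the posterior is Gamma(α + ΣXᵢ, β + n).
Posterior mean = (α₀+S)/(β₀+n) = [n/(β₀+n)]·(S/n) + [β₀/(β₀+n)]·(α₀/β₀), so only n and β₀ enter the weight.
Weight on data w = n/(β₀+n) = 5/(3.82+5) = 5/8.82 = 0.5669.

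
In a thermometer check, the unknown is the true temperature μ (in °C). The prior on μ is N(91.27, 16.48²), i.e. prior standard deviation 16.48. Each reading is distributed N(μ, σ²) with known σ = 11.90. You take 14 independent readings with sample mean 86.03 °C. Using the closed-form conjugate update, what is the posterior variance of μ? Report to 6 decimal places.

For Normal data with known variance σ², a Normal(μ₀, σ₀²) prior on μ is conjugate. Posterior precision = 1/σ₀² + n/σ²; posterior mean is the precision-weighted average of μ₀ and x̄.
σ₀² = 16.48² = 271.5904, σ² = 11.90² = 141.61; σ² + n·σ₀² = 141.61 + 14·271.5904 = 3943.8756.
Posterior precision = 1/σ₀² + n/σ² = 1/271.5904 + 14/141.61 = (σ² + n·σ₀²)/(σ₀²σ²) = 3943.8756/(271.5904·141.61); posterior variance σₙ² = σ₀²σ²/(σ² + n·σ₀²) = 271.5904·141.61/3943.8756 = 9.751808.

9.751808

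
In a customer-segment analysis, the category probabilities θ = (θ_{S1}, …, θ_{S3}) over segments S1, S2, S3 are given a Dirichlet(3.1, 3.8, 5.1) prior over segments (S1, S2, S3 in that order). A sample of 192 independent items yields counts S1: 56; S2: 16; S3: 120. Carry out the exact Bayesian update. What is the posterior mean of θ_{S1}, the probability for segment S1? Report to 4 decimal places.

The Dirichlet prior is conjugate to the Multinomial likelihood: each posterior αⱼ = prior αⱼ + observed count nⱼ.
Posterior concentration: (59.1, 19.8, 125.1), total = 204.0.
E[θ_{S1}|data] = α_{S1}/Σα = 59.1/204.0 = 0.2897.

0.2897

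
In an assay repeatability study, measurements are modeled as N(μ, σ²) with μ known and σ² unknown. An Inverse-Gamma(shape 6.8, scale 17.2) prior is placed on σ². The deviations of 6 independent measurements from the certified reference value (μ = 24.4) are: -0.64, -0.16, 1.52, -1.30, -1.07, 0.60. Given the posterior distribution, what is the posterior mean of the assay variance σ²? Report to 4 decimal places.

2.2921

With known mean μ and an Inverse-Gamma(α, β) prior on σ², the Normal likelihood is conjugate: posterior is Inv-Gamma(α + n/2, β + Σ(xᵢ−μ)²/2).
Σ(xᵢ−μ)² = (-0.64)² + (-0.16)² + (1.52)² + (-1.30)² + (-1.07)² + (0.60)² = 5.9405.
Posterior: Inv-Gamma(6.8 + 6/2, 17.2 + 5.9405/2) = Inv-Gamma(9.80, 20.17025).
E[σ²|data] = β/(α−1) = 20.17025/8.80 = 2.2921.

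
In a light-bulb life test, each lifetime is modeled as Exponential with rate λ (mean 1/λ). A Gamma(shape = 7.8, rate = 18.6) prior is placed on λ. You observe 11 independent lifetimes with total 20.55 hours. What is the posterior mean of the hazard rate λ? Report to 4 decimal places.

With a Gamma(shape α, rate β) prior on the exponential rate λ, the posterior after n observations with total T = Σxᵢ is Gamma(α+n, β+T).
Posterior: Gamma(7.8+11, 18.6+20.55) = Gamma(18.8, 39.15).
Posterior mean of λ = α/β = 18.8/39.15 = 0.4802.

0.4802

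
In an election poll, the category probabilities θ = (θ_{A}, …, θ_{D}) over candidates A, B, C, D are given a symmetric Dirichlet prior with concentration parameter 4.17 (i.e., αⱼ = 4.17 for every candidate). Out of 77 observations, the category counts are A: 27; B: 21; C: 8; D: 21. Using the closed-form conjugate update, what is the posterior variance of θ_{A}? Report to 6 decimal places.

0.002345

The Dirichlet prior is conjugate to the Multinomial likelihood: each posterior αⱼ = prior αⱼ + observed count nⱼ.
Posterior concentration: (31.17, 25.17, 12.17, 25.17), total = 93.68.
Var[θ_j] = α_j(Σα−α_j)/((Σα)²(Σα+1)) = 31.17·62.51/(93.68²·94.68) = 0.002345.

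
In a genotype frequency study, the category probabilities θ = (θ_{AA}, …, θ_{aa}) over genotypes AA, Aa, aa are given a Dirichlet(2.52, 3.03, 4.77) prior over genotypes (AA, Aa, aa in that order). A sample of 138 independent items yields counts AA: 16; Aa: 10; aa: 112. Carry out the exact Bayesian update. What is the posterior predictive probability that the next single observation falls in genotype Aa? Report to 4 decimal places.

The Dirichlet prior is conjugate to the Multinomial likelihood: each posterior αⱼ = prior αⱼ + observed count nⱼ.
Posterior concentration: (18.52, 13.03, 116.77), total = 148.32.
P(next = Aa | data) = α_{Aa}/Σα = 0.0879.

0.0879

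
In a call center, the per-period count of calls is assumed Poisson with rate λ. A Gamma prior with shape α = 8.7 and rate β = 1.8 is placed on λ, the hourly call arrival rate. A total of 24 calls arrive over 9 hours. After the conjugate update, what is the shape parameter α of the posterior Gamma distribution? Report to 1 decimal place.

With a Gamma(shape α, rate β) prior, the Poisson likelihood is conjugate: the posterior is Gamma(α + ΣXᵢ, β + n).
Posterior: Gamma(α+S, β+n) = Gamma(8.7+24, 1.8+9) = Gamma(32.7, 10.8).
Posterior α = 32.7.

32.7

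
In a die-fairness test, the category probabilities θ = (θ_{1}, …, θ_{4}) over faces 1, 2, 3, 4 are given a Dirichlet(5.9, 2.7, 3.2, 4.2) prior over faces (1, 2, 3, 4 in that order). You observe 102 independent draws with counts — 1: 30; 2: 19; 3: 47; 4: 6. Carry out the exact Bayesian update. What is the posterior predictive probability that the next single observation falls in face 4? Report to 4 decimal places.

0.0864

The Dirichlet prior is conjugate to the Multinomial likelihood: each posterior αⱼ = prior αⱼ + observed count nⱼ.
Posterior concentration: (35.9, 21.7, 50.2, 10.2), total = 118.0.
P(next = 4 | data) = α_{4}/Σα = 0.0864.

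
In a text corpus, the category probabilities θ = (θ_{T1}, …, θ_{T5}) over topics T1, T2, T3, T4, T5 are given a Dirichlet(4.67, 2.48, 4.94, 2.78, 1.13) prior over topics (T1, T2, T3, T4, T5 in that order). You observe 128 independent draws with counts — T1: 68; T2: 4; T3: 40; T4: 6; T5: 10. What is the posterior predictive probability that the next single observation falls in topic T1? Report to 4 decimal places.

The Dirichlet prior is conjugate to the Multinomial likelihood: each posterior αⱼ = prior αⱼ + observed count nⱼ.
Posterior concentration: (72.67, 6.48, 44.94, 8.78, 11.13), total = 144.00.
P(next = T1 | data) = α_{T1}/Σα = 0.5047.

0.5047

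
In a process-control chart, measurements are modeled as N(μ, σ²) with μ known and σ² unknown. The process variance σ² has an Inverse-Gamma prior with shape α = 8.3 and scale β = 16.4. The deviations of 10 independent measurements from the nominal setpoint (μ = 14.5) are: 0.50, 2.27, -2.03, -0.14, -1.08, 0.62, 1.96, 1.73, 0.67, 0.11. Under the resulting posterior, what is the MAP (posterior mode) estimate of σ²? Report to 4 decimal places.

With known mean μ and an Inverse-Gamma(α, β) prior on σ², the Normal likelihood is conjugate: posterior is Inv-Gamma(α + n/2, β + Σ(xᵢ−μ)²/2).
Σ(xᵢ−μ)² = (0.50)² + (2.27)² + (-2.03)² + (-0.14)² + (-1.08)² + (0.62)² + (1.96)² + (1.73)² + (0.67)² + (0.11)² = 18.3897.
Posterior: Inv-Gamma(8.3 + 10/2, 16.4 + 18.3897/2) = Inv-Gamma(13.30, 25.59485).
Mode = β/(α+1) = 25.59485/14.30 = 1.7898.

1.7898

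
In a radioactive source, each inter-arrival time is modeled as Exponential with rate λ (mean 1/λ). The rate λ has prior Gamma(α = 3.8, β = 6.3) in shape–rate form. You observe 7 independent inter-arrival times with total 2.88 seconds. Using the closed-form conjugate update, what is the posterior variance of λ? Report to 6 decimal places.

0.128156

With a Gamma(shape α, rate β) prior on the exponential rate λ, the posterior after n observations with total T = Σxᵢ is Gamma(α+n, β+T).
Posterior: Gamma(3.8+7, 6.3+2.88) = Gamma(10.8, 9.18).
Var = α/β² = 0.128156.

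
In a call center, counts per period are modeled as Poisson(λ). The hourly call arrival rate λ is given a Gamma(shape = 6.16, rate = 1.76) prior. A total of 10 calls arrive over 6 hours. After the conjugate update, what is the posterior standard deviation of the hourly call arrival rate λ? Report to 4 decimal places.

0.5180

With a Gamma(shape α, rate β) prior, the Poisson likelihood is conjugate: the posterior is Gamma(α + ΣXᵢ, β + n).
Posterior: Gamma(α+S, β+n) = Gamma(6.16+10, 1.76+6) = Gamma(16.16, 7.76).
SD = √α/β = √16.16/7.76 = 0.5180.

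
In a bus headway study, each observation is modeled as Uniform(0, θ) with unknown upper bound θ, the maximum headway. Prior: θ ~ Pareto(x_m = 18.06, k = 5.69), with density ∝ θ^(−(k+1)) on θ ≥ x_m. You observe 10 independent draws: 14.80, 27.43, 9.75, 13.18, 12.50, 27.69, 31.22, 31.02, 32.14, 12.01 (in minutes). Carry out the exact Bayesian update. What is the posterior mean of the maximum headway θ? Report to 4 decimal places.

34.3279

A Pareto(scale x_m, shape k) prior on the upper bound θ of Uniform(0, θ) is conjugate: posterior is Pareto(max(x_m, max xᵢ), k + n).
Sample maximum = 32.14; prior scale x_m = 18.06 → posterior scale = max = 32.14.
Posterior shape = 5.69 + 10 = 15.69.
E[θ|data] = k·x_m/(k−1) = 15.69·32.14/14.69 = 34.3279.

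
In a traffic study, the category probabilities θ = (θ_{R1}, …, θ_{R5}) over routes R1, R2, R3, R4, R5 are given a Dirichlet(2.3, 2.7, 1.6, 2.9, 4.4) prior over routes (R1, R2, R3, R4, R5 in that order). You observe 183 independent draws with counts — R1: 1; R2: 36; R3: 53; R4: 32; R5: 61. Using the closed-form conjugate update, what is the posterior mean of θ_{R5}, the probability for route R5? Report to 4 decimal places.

0.3321

The Dirichlet prior is conjugate to the Multinomial likelihood: each posterior αⱼ = prior αⱼ + observed count nⱼ.
Posterior concentration: (3.3, 38.7, 54.6, 34.9, 65.4), total = 196.9.
E[θ_{R5}|data] = α_{R5}/Σα = 65.4/196.9 = 0.3321.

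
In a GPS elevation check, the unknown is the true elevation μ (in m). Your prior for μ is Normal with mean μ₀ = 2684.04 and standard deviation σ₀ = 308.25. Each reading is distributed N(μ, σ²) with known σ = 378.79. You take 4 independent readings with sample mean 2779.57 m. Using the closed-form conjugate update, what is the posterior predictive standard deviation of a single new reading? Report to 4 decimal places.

For Normal data with known variance σ², a Normal(μ₀, σ₀²) prior on μ is conjugate. Posterior precision = 1/σ₀² + n/σ²; posterior mean is the precision-weighted average of μ₀ and x̄.
σ₀² = 308.25² = 95018.0625, σ² = 378.79² = 143481.8641; σ² + n·σ₀² = 143481.8641 + 4·95018.0625 = 523554.1141.
Posterior precision = 1/σ₀² + n/σ² = 1/95018.0625 + 4/143481.8641 = (σ² + n·σ₀²)/(σ₀²σ²) = 523554.1141/(95018.0625·143481.8641); posterior variance σₙ² = σ₀²σ²/(σ² + n·σ₀²) = 95018.0625·143481.8641/523554.1141 = 26040.037435.
Predictive variance for one new observation = σₙ² + σ² = 95018.0625·143481.8641/523554.1141 + 143481.8641 = σ²·(σ₀² + 523554.1141)/523554.1141 = 143481.8641·618572.1766/523554.1141 = 169521.901535; SD = √(143481.8641·618572.1766/523554.1141) = 411.7304.

411.7304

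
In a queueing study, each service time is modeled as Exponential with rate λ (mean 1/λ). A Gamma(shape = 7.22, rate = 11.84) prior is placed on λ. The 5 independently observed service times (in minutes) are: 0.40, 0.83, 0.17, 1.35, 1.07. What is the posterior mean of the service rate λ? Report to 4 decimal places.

0.7803

With a Gamma(shape α, rate β) prior on the exponential rate λ, the posterior after n observations with total T = Σxᵢ is Gamma(α+n, β+T).
Sum of observations T = 3.82 minutes; n = 5.
Posterior: Gamma(7.22+5, 11.84+3.82) = Gamma(12.22, 15.66).
Posterior mean of λ = α/β = 12.22/15.66 = 0.7803.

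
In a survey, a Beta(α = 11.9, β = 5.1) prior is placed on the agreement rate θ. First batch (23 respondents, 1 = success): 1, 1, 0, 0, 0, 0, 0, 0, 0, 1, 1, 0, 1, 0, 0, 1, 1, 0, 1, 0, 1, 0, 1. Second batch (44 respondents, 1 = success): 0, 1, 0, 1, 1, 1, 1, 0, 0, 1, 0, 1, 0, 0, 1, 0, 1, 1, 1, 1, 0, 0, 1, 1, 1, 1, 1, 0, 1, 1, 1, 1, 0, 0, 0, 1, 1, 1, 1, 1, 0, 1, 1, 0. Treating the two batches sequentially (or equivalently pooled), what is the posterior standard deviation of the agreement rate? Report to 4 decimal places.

0.0533

The Beta prior is conjugate to a Binomial/Bernoulli likelihood; the update adds successes to α and failures to β.
After batch 1: Beta(11.9+10, 5.1+13) = Beta(21.9, 18.1).
After batch 2: Beta(21.9+28, 18.1+16) = Beta(49.9, 34.1).
Var = αβ/((α+β)²(α+β+1)) = 49.9·34.1/(84.0²·85.0) = 0.00283712; SD = √0.00283712 = 0.0533.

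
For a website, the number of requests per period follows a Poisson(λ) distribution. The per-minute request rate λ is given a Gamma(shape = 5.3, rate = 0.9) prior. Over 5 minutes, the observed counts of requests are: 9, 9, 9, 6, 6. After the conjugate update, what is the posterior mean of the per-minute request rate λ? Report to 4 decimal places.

7.5085

With a Gamma(shape α, rate β) prior, the Poisson likelihood is conjugate: the posterior is Gamma(α + ΣXᵢ, β + n).
Sum of counts S = 39 over n = 5 minutes.
Posterior: Gamma(α+S, β+n) = Gamma(5.3+39, 0.9+5) = Gamma(44.3, 5.9).
Posterior mean = α/β = 44.3/5.9 = 7.5085.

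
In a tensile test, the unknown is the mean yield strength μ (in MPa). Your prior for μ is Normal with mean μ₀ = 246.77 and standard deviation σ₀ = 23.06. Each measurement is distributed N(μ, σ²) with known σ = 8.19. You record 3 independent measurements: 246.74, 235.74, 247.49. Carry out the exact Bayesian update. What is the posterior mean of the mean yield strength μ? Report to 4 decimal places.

For Normal data with known variance σ², a Normal(μ₀, σ₀²) prior on μ is conjugate. Posterior precision = 1/σ₀² + n/σ²; posterior mean is the precision-weighted average of μ₀ and x̄.
Σxᵢ = 246.74 + 235.74 + 247.49 = 729.97, so n·x̄ = 729.97.
σ₀² = 23.06² = 531.7636, σ² = 8.19² = 67.0761; σ² + n·σ₀² = 67.0761 + 3·531.7636 = 1662.3669.
Posterior mean = (μ₀/σ₀² + n·x̄/σ²)/(1/σ₀² + n/σ²) = (σ²·μ₀ + σ₀²·n·x̄)/(σ² + n·σ₀²) = (67.0761·246.77 + 531.7636·729.97)/1662.3669 = 404723.844289/1662.3669 = 243.4624.

243.4624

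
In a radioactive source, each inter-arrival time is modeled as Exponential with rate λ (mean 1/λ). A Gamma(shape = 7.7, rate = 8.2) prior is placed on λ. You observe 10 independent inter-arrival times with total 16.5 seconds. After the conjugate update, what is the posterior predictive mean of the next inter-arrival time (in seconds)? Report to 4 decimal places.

With a Gamma(shape α, rate β) prior on the exponential rate λ, the posterior after n observations with total T = Σxᵢ is Gamma(α+n, β+T).
Posterior: Gamma(7.7+10, 8.2+16.5) = Gamma(17.7, 24.7).
The predictive distribution for the next observation is Lomax; its mean is β/(α−1) = 24.7/16.7 = 1.4790.

1.4790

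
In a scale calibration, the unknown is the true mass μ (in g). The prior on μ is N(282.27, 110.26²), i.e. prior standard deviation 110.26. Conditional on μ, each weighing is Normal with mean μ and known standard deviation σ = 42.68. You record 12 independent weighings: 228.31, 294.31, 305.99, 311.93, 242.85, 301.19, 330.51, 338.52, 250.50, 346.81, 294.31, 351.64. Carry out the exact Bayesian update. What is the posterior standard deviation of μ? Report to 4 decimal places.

12.2444

For Normal data with known variance σ², a Normal(μ₀, σ₀²) prior on μ is conjugate. Posterior precision = 1/σ₀² + n/σ²; posterior mean is the precision-weighted average of μ₀ and x̄.
σ₀² = 110.26² = 12157.2676, σ² = 42.68² = 1821.5824; σ² + n·σ₀² = 1821.5824 + 12·12157.2676 = 147708.7936.
Posterior precision = 1/σ₀² + n/σ² = 1/12157.2676 + 12/1821.5824 = (σ² + n·σ₀²)/(σ₀²σ²) = 147708.7936/(12157.2676·1821.5824); posterior variance σₙ² = σ₀²σ²/(σ² + n·σ₀²) = 12157.2676·1821.5824/147708.7936 = 149.926515.
Posterior SD = √σₙ² = √(12157.2676·1821.5824/147708.7936) = 12.2444.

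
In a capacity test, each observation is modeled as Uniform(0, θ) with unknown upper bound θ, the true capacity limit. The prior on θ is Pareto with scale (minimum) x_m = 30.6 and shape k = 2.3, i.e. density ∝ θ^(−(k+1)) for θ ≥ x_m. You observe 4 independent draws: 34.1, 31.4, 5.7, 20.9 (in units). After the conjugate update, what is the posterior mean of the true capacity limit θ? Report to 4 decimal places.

40.5340

A Pareto(scale x_m, shape k) prior on the upper bound θ of Uniform(0, θ) is conjugate: posterior is Pareto(max(x_m, max xᵢ), k + n).
Sample maximum = 34.1; prior scale x_m = 30.6 → posterior scale = max = 34.1.
Posterior shape = 2.3 + 4 = 6.3.
E[θ|data] = k·x_m/(k−1) = 6.3·34.1/5.3 = 40.5340.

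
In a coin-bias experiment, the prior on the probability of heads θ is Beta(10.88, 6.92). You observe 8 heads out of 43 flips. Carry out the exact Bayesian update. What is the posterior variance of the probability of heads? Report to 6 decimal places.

0.003464

The Beta prior is conjugate to a Binomial/Bernoulli likelihood; the update adds successes to α and failures to β.
Posterior: Beta(α+k, β+n−k) = Beta(10.88+8, 6.92+35) = Beta(18.88, 41.92).
Var = αβ/((α+β)²(α+β+1)) = 18.88·41.92/(60.80²·61.80) = 0.003464.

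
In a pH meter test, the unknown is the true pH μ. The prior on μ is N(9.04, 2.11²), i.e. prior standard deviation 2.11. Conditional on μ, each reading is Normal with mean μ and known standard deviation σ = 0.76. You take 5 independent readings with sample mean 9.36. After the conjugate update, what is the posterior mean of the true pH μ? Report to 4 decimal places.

For Normal data with known variance σ², a Normal(μ₀, σ₀²) prior on μ is conjugate. Posterior precision = 1/σ₀² + n/σ²; posterior mean is the precision-weighted average of μ₀ and x̄.
n·x̄ = 5·9.36 = 46.8.
σ₀² = 2.11² = 4.4521, σ² = 0.76² = 0.5776; σ² + n·σ₀² = 0.5776 + 5·4.4521 = 22.8381.
Posterior mean = (μ₀/σ₀² + n·x̄/σ²)/(1/σ₀² + n/σ²) = (σ²·μ₀ + σ₀²·n·x̄)/(σ² + n·σ₀²) = (0.5776·9.04 + 4.4521·46.8)/22.8381 = 213.579784/22.8381 = 9.3519.

9.3519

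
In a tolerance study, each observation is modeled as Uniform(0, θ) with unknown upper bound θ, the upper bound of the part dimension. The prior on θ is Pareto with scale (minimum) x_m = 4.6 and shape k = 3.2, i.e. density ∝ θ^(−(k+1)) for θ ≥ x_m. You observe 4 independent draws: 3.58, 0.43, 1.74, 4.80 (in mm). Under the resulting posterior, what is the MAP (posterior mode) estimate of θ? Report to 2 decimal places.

4.80

A Pareto(scale x_m, shape k) prior on the upper bound θ of Uniform(0, θ) is conjugate: posterior is Pareto(max(x_m, max xᵢ), k + n).
Sample maximum = 4.80; prior scale x_m = 4.6 → posterior scale = max = 4.80.
Posterior shape = 3.2 + 4 = 7.2.
The Pareto density is decreasing on [x_m, ∞), so the mode is x_m = 4.80.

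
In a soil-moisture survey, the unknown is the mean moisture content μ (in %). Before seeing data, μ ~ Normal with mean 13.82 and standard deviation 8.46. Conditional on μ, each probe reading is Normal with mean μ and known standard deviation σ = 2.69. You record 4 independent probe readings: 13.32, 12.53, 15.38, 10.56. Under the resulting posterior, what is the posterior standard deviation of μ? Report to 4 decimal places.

1.3283

For Normal data with known variance σ², a Normal(μ₀, σ₀²) prior on μ is conjugate. Posterior precision = 1/σ₀² + n/σ²; posterior mean is the precision-weighted average of μ₀ and x̄.
σ₀² = 8.46² = 71.5716, σ² = 2.69² = 7.2361; σ² + n·σ₀² = 7.2361 + 4·71.5716 = 293.5225.
Posterior precision = 1/σ₀² + n/σ² = 1/71.5716 + 4/7.2361 = (σ² + n·σ₀²)/(σ₀²σ²) = 293.5225/(71.5716·7.2361); posterior variance σₙ² = σ₀²σ²/(σ² + n·σ₀²) = 71.5716·7.2361/293.5225 = 1.764428.
Posterior SD = √σₙ² = √(71.5716·7.2361/293.5225) = 1.3283.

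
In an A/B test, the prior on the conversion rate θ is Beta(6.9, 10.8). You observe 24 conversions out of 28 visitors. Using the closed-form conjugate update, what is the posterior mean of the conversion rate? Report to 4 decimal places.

0.6761

The Beta prior is conjugate to a Binomial/Bernoulli likelihood; the update adds successes to α and failures to β.
Posterior: Beta(α+k, β+n−k) = Beta(6.9+24, 10.8+4) = Beta(30.9, 14.8).
Posterior mean = α/(α+β) = 30.9/45.7 = 0.6761.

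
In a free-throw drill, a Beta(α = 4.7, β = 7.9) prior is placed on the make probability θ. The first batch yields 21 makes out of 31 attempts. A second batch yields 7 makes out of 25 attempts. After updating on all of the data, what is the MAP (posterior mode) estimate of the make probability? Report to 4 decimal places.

0.4760

The Beta prior is conjugate to a Binomial/Bernoulli likelihood; the update adds successes to α and failures to β.
After batch 1: Beta(4.7+21, 7.9+10) = Beta(25.7, 17.9).
After batch 2: Beta(25.7+7, 17.9+18) = Beta(32.7, 35.9).
Mode of Beta(a,b) for a,b>1 is (a−1)/(a+b−2) = 31.7/66.6 = 0.4760.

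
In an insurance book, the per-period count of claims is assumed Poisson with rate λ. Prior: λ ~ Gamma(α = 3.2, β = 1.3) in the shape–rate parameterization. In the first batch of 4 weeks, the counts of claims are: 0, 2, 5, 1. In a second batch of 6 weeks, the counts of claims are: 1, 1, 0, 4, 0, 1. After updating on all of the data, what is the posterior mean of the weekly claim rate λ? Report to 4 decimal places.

With a Gamma(shape α, rate β) prior, the Poisson likelihood is conjugate: the posterior is Gamma(α + ΣXᵢ, β + n).
Batch 1: sum of counts S = 8 over n = 4 weeks.
After batch 1: Gamma(α+S, β+n) = Gamma(3.2+8, 1.3+4) = Gamma(11.2, 5.3).
Batch 2: sum of counts S = 7 over n = 6 weeks.
After batch 2: Gamma(α+S, β+n) = Gamma(11.2+7, 5.3+6) = Gamma(18.2, 11.3).
Posterior mean = α/β = 18.2/11.3 = 1.6106.

1.6106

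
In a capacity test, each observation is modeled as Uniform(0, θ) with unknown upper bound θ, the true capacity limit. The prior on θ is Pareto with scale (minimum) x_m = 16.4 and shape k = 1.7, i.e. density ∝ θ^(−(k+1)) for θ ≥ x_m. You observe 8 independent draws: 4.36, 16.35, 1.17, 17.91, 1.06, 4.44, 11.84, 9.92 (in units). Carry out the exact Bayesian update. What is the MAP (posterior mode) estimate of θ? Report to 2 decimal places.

A Pareto(scale x_m, shape k) prior on the upper bound θ of Uniform(0, θ) is conjugate: posterior is Pareto(max(x_m, max xᵢ), k + n).
Sample maximum = 17.91; prior scale x_m = 16.4 → posterior scale = max = 17.91.
Posterior shape = 1.7 + 8 = 9.7.
The Pareto density is decreasing on [x_m, ∞), so the mode is x_m = 17.91.

17.91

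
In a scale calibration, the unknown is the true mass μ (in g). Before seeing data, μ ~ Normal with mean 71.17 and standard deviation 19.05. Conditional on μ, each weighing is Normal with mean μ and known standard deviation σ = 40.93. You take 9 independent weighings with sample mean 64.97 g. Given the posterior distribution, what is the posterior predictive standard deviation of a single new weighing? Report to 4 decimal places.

42.4064

For Normal data with known variance σ², a Normal(μ₀, σ₀²) prior on μ is conjugate. Posterior precision = 1/σ₀² + n/σ²; posterior mean is the precision-weighted average of μ₀ and x̄.
σ₀² = 19.05² = 362.9025, σ² = 40.93² = 1675.2649; σ² + n·σ₀² = 1675.2649 + 9·362.9025 = 4941.3874.
Posterior precision = 1/σ₀² + n/σ² = 1/362.9025 + 9/1675.2649 = (σ² + n·σ₀²)/(σ₀²σ²) = 4941.3874/(362.9025·1675.2649); posterior variance σₙ² = σ₀²σ²/(σ² + n·σ₀²) = 362.9025·1675.2649/4941.3874 = 123.033831.
Predictive variance for one new observation = σₙ² + σ² = 362.9025·1675.2649/4941.3874 + 1675.2649 = σ²·(σ₀² + 4941.3874)/4941.3874 = 1675.2649·5304.2899/4941.3874 = 1798.298731; SD = √(1675.2649·5304.2899/4941.3874) = 42.4064.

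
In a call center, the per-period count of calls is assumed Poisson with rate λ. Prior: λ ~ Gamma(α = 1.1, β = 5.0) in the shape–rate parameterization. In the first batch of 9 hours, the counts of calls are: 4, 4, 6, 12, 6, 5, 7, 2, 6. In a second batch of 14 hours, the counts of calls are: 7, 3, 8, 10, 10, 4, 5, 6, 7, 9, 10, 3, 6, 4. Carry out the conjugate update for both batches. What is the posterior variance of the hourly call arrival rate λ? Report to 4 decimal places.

With a Gamma(shape α, rate β) prior, the Poisson likelihood is conjugate: the posterior is Gamma(α + ΣXᵢ, β + n).
Batch 1: sum of counts S = 52 over n = 9 hours.
After batch 1: Gamma(α+S, β+n) = Gamma(1.1+52, 5.0+9) = Gamma(53.1, 14.0).
Batch 2: sum of counts S = 92 over n = 14 hours.
After batch 2: Gamma(α+S, β+n) = Gamma(53.1+92, 14.0+14) = Gamma(145.1, 28.0).
Var = α/β² = 145.1/28.0² = 0.1851.

0.1851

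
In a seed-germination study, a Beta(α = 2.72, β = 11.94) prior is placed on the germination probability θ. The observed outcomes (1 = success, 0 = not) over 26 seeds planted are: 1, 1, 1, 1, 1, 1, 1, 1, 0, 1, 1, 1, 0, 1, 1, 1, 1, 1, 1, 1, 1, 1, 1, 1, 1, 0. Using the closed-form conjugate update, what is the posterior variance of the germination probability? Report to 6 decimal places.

The Beta prior is conjugate to a Binomial/Bernoulli likelihood; the update adds successes to α and failures to β.
Posterior: Beta(α+k, β+n−k) = Beta(2.72+23, 11.94+3) = Beta(25.72, 14.94).
Var = αβ/((α+β)²(α+β+1)) = 25.72·14.94/(40.66²·41.66) = 0.005579.

0.005579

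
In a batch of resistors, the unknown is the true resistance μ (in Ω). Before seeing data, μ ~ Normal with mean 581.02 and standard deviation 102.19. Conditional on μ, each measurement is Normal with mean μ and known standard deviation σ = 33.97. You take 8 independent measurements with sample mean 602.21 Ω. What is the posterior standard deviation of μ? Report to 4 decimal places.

For Normal data with known variance σ², a Normal(μ₀, σ₀²) prior on μ is conjugate. Posterior precision = 1/σ₀² + n/σ²; posterior mean is the precision-weighted average of μ₀ and x̄.
σ₀² = 102.19² = 10442.7961, σ² = 33.97² = 1153.9609; σ² + n·σ₀² = 1153.9609 + 8·10442.7961 = 84696.3297.
Posterior precision = 1/σ₀² + n/σ² = 1/10442.7961 + 8/1153.9609 = (σ² + n·σ₀²)/(σ₀²σ²) = 84696.3297/(10442.7961·1153.9609); posterior variance σₙ² = σ₀²σ²/(σ² + n·σ₀²) = 10442.7961·1153.9609/84696.3297 = 142.279818.
Posterior SD = √σₙ² = √(10442.7961·1153.9609/84696.3297) = 11.9281.

11.9281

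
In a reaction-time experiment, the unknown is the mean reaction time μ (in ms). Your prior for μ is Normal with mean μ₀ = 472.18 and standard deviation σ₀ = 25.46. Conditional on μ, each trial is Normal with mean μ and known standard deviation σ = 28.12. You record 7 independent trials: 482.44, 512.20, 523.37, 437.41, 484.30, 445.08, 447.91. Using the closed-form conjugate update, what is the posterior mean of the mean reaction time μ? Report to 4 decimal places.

475.5195

For Normal data with known variance σ², a Normal(μ₀, σ₀²) prior on μ is conjugate. Posterior precision = 1/σ₀² + n/σ²; posterior mean is the precision-weighted average of μ₀ and x̄.
Σxᵢ = 482.44 + 512.20 + 523.37 + 437.41 + 484.30 + 445.08 + 447.91 = 3332.71, so n·x̄ = 3332.71.
σ₀² = 25.46² = 648.2116, σ² = 28.12² = 790.7344; σ² + n·σ₀² = 790.7344 + 7·648.2116 = 5328.2156.
Posterior mean = (μ₀/σ₀² + n·x̄/σ²)/(1/σ₀² + n/σ²) = (σ²·μ₀ + σ₀²·n·x̄)/(σ² + n·σ₀²) = (790.7344·472.18 + 648.2116·3332.71)/5328.2156 = 2533670.250428/5328.2156 = 475.5195.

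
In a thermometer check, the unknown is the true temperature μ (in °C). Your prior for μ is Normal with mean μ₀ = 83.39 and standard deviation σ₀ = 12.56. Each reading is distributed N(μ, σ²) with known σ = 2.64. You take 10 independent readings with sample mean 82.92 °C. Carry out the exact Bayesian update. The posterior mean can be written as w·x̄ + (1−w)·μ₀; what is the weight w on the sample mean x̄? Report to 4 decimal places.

0.9956

For Normal data with known variance σ², a Normal(μ₀, σ₀²) prior on μ is conjugate. Posterior precision = 1/σ₀² + n/σ²; posterior mean is the precision-weighted average of μ₀ and x̄.
σ₀² = 12.56² = 157.7536, σ² = 2.64² = 6.9696. Prior precision 1/σ₀² = 1/157.7536; data precision n/σ² = 10/6.9696.
w = (n/σ²)/(1/σ₀² + n/σ²) = n·σ₀²/(σ² + n·σ₀²) = 10·157.7536/(6.9696 + 10·157.7536) = 1577.536/1584.5056 = 0.9956.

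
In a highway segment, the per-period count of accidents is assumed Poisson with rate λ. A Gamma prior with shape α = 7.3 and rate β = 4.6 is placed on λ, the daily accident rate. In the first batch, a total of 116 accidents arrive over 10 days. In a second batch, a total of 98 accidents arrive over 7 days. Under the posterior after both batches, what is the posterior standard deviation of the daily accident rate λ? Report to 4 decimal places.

0.6887

With a Gamma(shape α, rate β) prior, the Poisson likelihood is conjugate: the posterior is Gamma(α + ΣXᵢ, β + n).
After batch 1: Gamma(α+S, β+n) = Gamma(7.3+116, 4.6+10) = Gamma(123.3, 14.6).
After batch 2: Gamma(α+S, β+n) = Gamma(123.3+98, 14.6+7) = Gamma(221.3, 21.6).
SD = √α/β = √221.3/21.6 = 0.6887.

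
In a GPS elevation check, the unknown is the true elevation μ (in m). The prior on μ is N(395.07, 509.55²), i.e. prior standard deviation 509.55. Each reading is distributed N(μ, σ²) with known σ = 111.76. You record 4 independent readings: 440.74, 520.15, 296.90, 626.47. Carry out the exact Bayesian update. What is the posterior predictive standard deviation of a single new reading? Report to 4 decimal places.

124.8029

For Normal data with known variance σ², a Normal(μ₀, σ₀²) prior on μ is conjugate. Posterior precision = 1/σ₀² + n/σ²; posterior mean is the precision-weighted average of μ₀ and x̄.
σ₀² = 509.55² = 259641.2025, σ² = 111.76² = 12490.2976; σ² + n·σ₀² = 12490.2976 + 4·259641.2025 = 1051055.1076.
Posterior precision = 1/σ₀² + n/σ² = 1/259641.2025 + 4/12490.2976 = (σ² + n·σ₀²)/(σ₀²σ²) = 1051055.1076/(259641.2025·12490.2976); posterior variance σₙ² = σ₀²σ²/(σ² + n·σ₀²) = 259641.2025·12490.2976/1051055.1076 = 3085.467037.
Predictive variance for one new observation = σₙ² + σ² = 259641.2025·12490.2976/1051055.1076 + 12490.2976 = σ²·(σ₀² + 1051055.1076)/1051055.1076 = 12490.2976·1310696.3101/1051055.1076 = 15575.764637; SD = √(12490.2976·1310696.3101/1051055.1076) = 124.8029.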